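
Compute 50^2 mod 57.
Use repeated squaring. Binary(2) = 10. Walk through the bits of the exponent 2 left-to-right: at each bit after the leading one, square the running value, then multiply by 50 if the bit is 1 (always reducing mod 57):
  bit 1 = 1 (leading): start with 50.
  bit 2 = 0: square 50^2 = 2500 ≡ 49 (mod 57).
Final value: 50^2 ≡ 49 (mod 57).

Final answer: 49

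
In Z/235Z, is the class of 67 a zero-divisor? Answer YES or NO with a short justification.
NO

gcd(67, 235) = 1, so 67 is a unit in Z/235Z (it has a multiplicative inverse). A unit cannot be a zero-divisor: if 67·b ≡ 0 then multiplying both sides by 67^(−1) gives b ≡ 0. So 67 is not a zero-divisor.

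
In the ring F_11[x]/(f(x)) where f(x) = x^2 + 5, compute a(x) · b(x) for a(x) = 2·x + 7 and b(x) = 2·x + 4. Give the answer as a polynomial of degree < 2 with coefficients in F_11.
Multiply as integer polynomials: a · b = 4·x^2 + 22·x + 28. Reducing coefficients mod 11: a · b ≡ 4·x^2 + 6. Now divide by f(x) = x^2 + 5 in F_11[x], eliminating the leading term at each step:
  leading term 4·x^2: subtract (4)·f(x) = 4·x^2 + 9, leaving 8 (coefficients mod 11)
The degree is now < 2, so this is the remainder. Hence a · b ≡ 8 in F_11[x]/(f).

Final answer: a · b ≡ 8 (mod f(x))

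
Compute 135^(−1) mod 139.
135^(−1) ≡ 104 (mod 139)

Apply the extended Euclidean algorithm to (139, 135), tracking rows (r, s, t) with s·139 + t·135 = r. Each division r_prev = q·r_cur + r_new produces the new row as (previous row) − q·(current row):
  row A: (139, 1, 0)   [1·139 + 0·135 = 139]
  row B: (135, 0, 1)   [0·139 + 1·135 = 135]
  139 = 1·135 + 4   → row C = row A − 1·row B = (4, 1, −1)   [check: 1·139 − 1·135 = 4]
  135 = 33·4 + 3   → row D = row B − 33·row C = (3, −33, 34)   [check: −33·139 + 34·135 = 3]
  4 = 1·3 + 1   → row E = row C − 1·row D = (1, 34, −35)   [check: 34·139 − 35·135 = 1]
  3 = 3·1 + 0   → remainder 0, stop. gcd = 1 (last nonzero row E).
The gcd is 1, so 135 is invertible mod 139. The last nonzero row gives 34·139 − 35·135 = 1, so t = −35. So 135^(−1) ≡ −35 ≡ 104 (mod 139). Verify: 135 · 104 = 14040 ≡ 1 (mod 139). ✓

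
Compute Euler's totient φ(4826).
φ(4826) = 2268

φ is multiplicative, with φ(p^e) = p^e − p^(e−1). Factorise 4826 = 2 · 19 · 127. Then
  φ(4826) = (2 − 1) · (19 − 1) · (127 − 1) = 1 · 18 · 126 = 2268.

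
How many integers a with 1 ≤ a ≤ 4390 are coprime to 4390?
The number of a ∈ {1, ..., 4390} with gcd(a, 4390) = 1 is by definition Euler's totient φ(4390). φ is multiplicative, with φ(p^e) = p^e − p^(e−1). Factorise 4390 = 2 · 5 · 439. Then
  φ(4390) = (2 − 1) · (5 − 1) · (439 − 1) = 1 · 4 · 438 = 1752.
So there are 1752 such integers.

Final answer: 1752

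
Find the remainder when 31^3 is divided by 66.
25

Use repeated squaring. Binary(3) = 11. Walk through the bits of the exponent 3 left-to-right: at each bit after the leading one, square the running value, then multiply by 31 if the bit is 1 (always reducing mod 66):
  bit 1 = 1 (leading): start with 31.
  bit 2 = 1: square 31^2 = 961 ≡ 37; bit is 1, so multiply 37·31 = 1147 ≡ 25 (mod 66).
Final value: 31^3 ≡ 25 (mod 66).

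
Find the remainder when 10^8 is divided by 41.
16

Use repeated squaring. Binary(8) = 1000. Walk through the bits of the exponent 8 left-to-right: at each bit after the leading one, square the running value, then multiply by 10 if the bit is 1 (always reducing mod 41):
  bit 1 = 1 (leading): start with 10.
  bit 2 = 0: square 10^2 = 100 ≡ 18 (mod 41).
  bit 3 = 0: square 18^2 = 324 ≡ 37 (mod 41).
  bit 4 = 0: square 37^2 = 1369 ≡ 16 (mod 41).
Final value: 10^8 ≡ 16 (mod 41).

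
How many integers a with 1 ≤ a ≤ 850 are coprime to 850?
320

The number of a ∈ {1, ..., 850} with gcd(a, 850) = 1 is by definition Euler's totient φ(850). φ is multiplicative, with φ(p^e) = p^e − p^(e−1). Factorise 850 = 2 · 5^2 · 17. Then
  φ(850) = (2 − 1) · (5^2 − 5^1) · (17 − 1) = 1 · 20 · 16 = 320.
So there are 320 such integers.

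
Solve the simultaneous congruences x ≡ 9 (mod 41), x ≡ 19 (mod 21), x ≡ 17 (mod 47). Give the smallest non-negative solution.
x ≡ 26290 (mod 40467); the representative in [0, 40467) is 26290

The moduli 41, 21, 47 are pairwise coprime, so by the CRT there is a unique solution mod 41·21·47 = 40467.
Solve by successive substitution. Start with x ≡ 9 (mod 41).
  Combine with x ≡ 19 (mod 21): write x = 9 + 41·t and require 9 + 41·t ≡ 19 (mod 21), i.e. 41·t ≡ 19 − 9 ≡ 10 (mod 21). Since 41^(−1) ≡ 20 (mod 21) (41 ≡ 20 (mod 21)), t ≡ 20·10 ≡ 11 (mod 21). So x ≡ 9 + 41·11 = 460 (mod 861).
  Combine with x ≡ 17 (mod 47): write x = 460 + 861·t and require 460 + 861·t ≡ 17 (mod 47), i.e. 861·t ≡ 17 − 460 ≡ 27 (mod 47). Since 861^(−1) ≡ 22 (mod 47) (861 ≡ 15 (mod 47)), t ≡ 22·27 ≡ 30 (mod 47). So x ≡ 460 + 861·30 = 26290 (mod 40467).
Unique solution in [0, 40467): x = 26290.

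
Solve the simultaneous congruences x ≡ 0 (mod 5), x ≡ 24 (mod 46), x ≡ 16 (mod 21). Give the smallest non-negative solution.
x ≡ 2830 (mod 4830); the representative in [0, 4830) is 2830

The moduli 5, 46, 21 are pairwise coprime, so by the CRT there is a unique solution mod 5·46·21 = 4830.
Solve by successive substitution. Start with x ≡ 0 (mod 5).
  Combine with x ≡ 24 (mod 46): write x = 5·t and require 5·t ≡ 24 (mod 46). Since 5^(−1) ≡ 37 (mod 46), t ≡ 37·24 ≡ 14 (mod 46). So x ≡ 5·14 = 70 (mod 230).
  Combine with x ≡ 16 (mod 21): write x = 70 + 230·t and require 70 + 230·t ≡ 16 (mod 21), i.e. 230·t ≡ 16 − 70 ≡ 9 (mod 21). Since 230^(−1) ≡ 20 (mod 21) (230 ≡ 20 (mod 21)), t ≡ 20·9 ≡ 12 (mod 21). So x ≡ 70 + 230·12 = 2830 (mod 4830).
Unique solution in [0, 4830): x = 2830.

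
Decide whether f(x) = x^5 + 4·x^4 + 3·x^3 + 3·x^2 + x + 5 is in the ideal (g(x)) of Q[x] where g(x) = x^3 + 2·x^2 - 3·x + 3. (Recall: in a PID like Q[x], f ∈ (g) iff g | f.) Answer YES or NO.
NO

In Q[x] the ideal (g) consists of all multiples of g, so f ∈ (g) iff g | f, i.e. iff the remainder of f on division by g is 0. Divide f by g (g is monic, so eliminate the leading term of the running remainder at each step):
  leading term x^5: subtract (x^2)·g(x) = x^5 + 2·x^4 - 3·x^3 + 3·x^2, leaving 2·x^4 + 6·x^3 + x + 5
  leading term 2·x^4: subtract (2·x)·g(x) = 2·x^4 + 4·x^3 - 6·x^2 + 6·x, leaving 2·x^3 + 6·x^2 - 5·x + 5
  leading term 2·x^3: subtract (2)·g(x) = 2·x^3 + 4·x^2 - 6·x + 6, leaving 2·x^2 + x - 1
The remainder r(x) = 2·x^2 + x - 1 ≠ 0 (and deg r < deg g), so g ∤ f, i.e. f ∉ (g).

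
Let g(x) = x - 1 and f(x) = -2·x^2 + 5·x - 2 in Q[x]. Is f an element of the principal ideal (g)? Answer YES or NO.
NO

In Q[x] the ideal (g) consists of all multiples of g, so f ∈ (g) iff g | f, i.e. iff the remainder of f on division by g is 0. Divide f by g (g is monic, so eliminate the leading term of the running remainder at each step):
  leading term -2·x^2: subtract (-2·x)·g(x) = -2·x^2 + 2·x, leaving 3·x - 2
  leading term 3·x: subtract (3)·g(x) = 3·x - 3, leaving 1
The remainder r(x) = 1 ≠ 0 (and deg r < deg g), so g ∤ f, i.e. f ∉ (g).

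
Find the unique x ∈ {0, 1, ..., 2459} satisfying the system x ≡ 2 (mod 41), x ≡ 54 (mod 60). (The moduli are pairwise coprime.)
x ≡ 1314 (mod 2460); the representative in [0, 2460) is 1314

The moduli 41, 60 are pairwise coprime, so by the CRT there is a unique solution mod 41·60 = 2460.
Solve by successive substitution. Start with x ≡ 2 (mod 41).
  Combine with x ≡ 54 (mod 60): write x = 2 + 41·t and require 2 + 41·t ≡ 54 (mod 60), i.e. 41·t ≡ 54 − 2 ≡ 52 (mod 60). Since 41^(−1) ≡ 41 (mod 60), t ≡ 41·52 ≡ 32 (mod 60). So x ≡ 2 + 41·32 = 1314 (mod 2460).
Unique solution in [0, 2460): x = 1314.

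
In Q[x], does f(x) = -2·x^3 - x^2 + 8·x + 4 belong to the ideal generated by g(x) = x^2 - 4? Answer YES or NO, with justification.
YES

In Q[x] the ideal (g) consists of all multiples of g, so f ∈ (g) iff g | f, i.e. iff the remainder of f on division by g is 0. Divide f by g (g is monic, so eliminate the leading term of the running remainder at each step):
  leading term -2·x^3: subtract (-2·x)·g(x) = -2·x^3 + 8·x, leaving 4 - x^2
  leading term -x^2: subtract (-1)·g(x) = 4 - x^2, leaving 0
The remainder is 0, so f(x) = g(x) · h(x) with h(x) = -2·x - 1. Hence g | f, i.e. f ∈ (g).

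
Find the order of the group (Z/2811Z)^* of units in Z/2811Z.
(Z/2811Z)^* consists of the classes a with gcd(a, 2811) = 1, so its order is φ(2811). φ is multiplicative, with φ(p^e) = p^e − p^(e−1). Factorise 2811 = 3 · 937. Then
  φ(2811) = (3 − 1) · (937 − 1) = 2 · 936 = 1872.
Thus |(Z/2811Z)^*| = 1872.

Final answer: |(Z/2811Z)^*| = 1872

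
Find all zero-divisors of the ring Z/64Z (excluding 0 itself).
An element a ∈ Z/64Z (with a ≠ 0) is a zero-divisor iff gcd(a, 64) > 1 (because a is a unit precisely when gcd(a, n) = 1, and in Z/nZ every nonzero, non-unit element is a zero-divisor). Scan a = 1, ..., 63 and keep those with gcd(a, 64) > 1:
  gcd(2, 64) = 2, gcd(4, 64) = 4, gcd(6, 64) = 2, gcd(8, 64) = 8, gcd(10, 64) = 2, gcd(12, 64) = 4, gcd(14, 64) = 2, gcd(16, 64) = 16, gcd(18, 64) = 2, gcd(20, 64) = 4, gcd(22, 64) = 2, gcd(24, 64) = 8, gcd(26, 64) = 2, gcd(28, 64) = 4, gcd(30, 64) = 2, gcd(32, 64) = 32, gcd(34, 64) = 2, gcd(36, 64) = 4, gcd(38, 64) = 2, gcd(40, 64) = 8, gcd(42, 64) = 2, gcd(44, 64) = 4, gcd(46, 64) = 2, gcd(48, 64) = 16, gcd(50, 64) = 2, gcd(52, 64) = 4, gcd(54, 64) = 2, gcd(56, 64) = 8, gcd(58, 64) = 2, gcd(60, 64) = 4, gcd(62, 64) = 2.
All other a ∈ {1, ..., 63} have gcd(a, 64) = 1 and are units. So the nonzero zero-divisors are exactly the 31 values of a appearing in this scan.

Final answer: nonzero zero-divisors of Z/64Z = {2, 4, 6, 8, 10, 12, 14, 16, 18, 20, 22, 24, 26, 28, 30, 32, 34, 36, 38, 40, 42, 44, 46, 48, 50, 52, 54, 56, 58, 60, 62}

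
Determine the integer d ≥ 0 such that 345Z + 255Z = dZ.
(345, 255) = (15); d = 15

In the PID Z, (a, b) is generated by gcd(a, b). Compute gcd(345, 255) with the extended Euclidean algorithm, tracking rows (r, s, t) with s·345 + t·255 = r:
  row A: (345, 1, 0)   [1·345 + 0·255 = 345]
  row B: (255, 0, 1)   [0·345 + 1·255 = 255]
  345 = 1·255 + 90   → row C = row A − 1·row B = (90, 1, −1)   [check: 1·345 − 1·255 = 90]
  255 = 2·90 + 75   → row D = row B − 2·row C = (75, −2, 3)   [check: −2·345 + 3·255 = 75]
  90 = 1·75 + 15   → row E = row C − 1·row D = (15, 3, −4)   [check: 3·345 − 4·255 = 15]
  75 = 5·15 + 0   → remainder 0, stop. gcd = 15 (last nonzero row E).
So gcd(345, 255) = 15, with Bézout identity 3·345 − 4·255 = 15. Containment (⊇): the Bézout identity exhibits 15 as an element of (345, 255), giving (15) ⊆ (345, 255). Containment (⊆): since 15 | 345 and 15 | 255 (345 = 15·23, 255 = 15·17), every Z-linear combination of 345 and 255 is divisible by 15, so (345, 255) ⊆ (15). Therefore (345, 255) = (15), d = 15.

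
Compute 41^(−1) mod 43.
41^(−1) ≡ 21 (mod 43)

Apply the extended Euclidean algorithm to (43, 41), tracking rows (r, s, t) with s·43 + t·41 = r. Each division r_prev = q·r_cur + r_new produces the new row as (previous row) − q·(current row):
  row A: (43, 1, 0)   [1·43 + 0·41 = 43]
  row B: (41, 0, 1)   [0·43 + 1·41 = 41]
  43 = 1·41 + 2   → row C = row A − 1·row B = (2, 1, −1)   [check: 1·43 − 1·41 = 2]
  41 = 20·2 + 1   → row D = row B − 20·row C = (1, −20, 21)   [check: −20·43 + 21·41 = 1]
  2 = 2·1 + 0   → remainder 0, stop. gcd = 1 (last nonzero row D).
The gcd is 1, so 41 is invertible mod 43. The last nonzero row gives −20·43 + 21·41 = 1, so t = 21. So 41^(−1) ≡ 21 (mod 43). Verify: 41 · 21 = 861 ≡ 1 (mod 43). ✓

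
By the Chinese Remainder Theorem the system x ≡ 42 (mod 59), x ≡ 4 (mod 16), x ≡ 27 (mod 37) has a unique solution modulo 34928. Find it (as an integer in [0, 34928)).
The moduli 59, 16, 37 are pairwise coprime, so by the CRT there is a unique solution mod 59·16·37 = 34928.
Solve by successive substitution. Start with x ≡ 42 (mod 59).
  Combine with x ≡ 4 (mod 16): write x = 42 + 59·t and require 42 + 59·t ≡ 4 (mod 16), i.e. 59·t ≡ 4 − 42 ≡ 10 (mod 16). Since 59^(−1) ≡ 3 (mod 16) (59 ≡ 11 (mod 16)), t ≡ 3·10 ≡ 14 (mod 16). So x ≡ 42 + 59·14 = 868 (mod 944).
  Combine with x ≡ 27 (mod 37): write x = 868 + 944·t and require 868 + 944·t ≡ 27 (mod 37), i.e. 944·t ≡ 27 − 868 ≡ 10 (mod 37). Since 944^(−1) ≡ 2 (mod 37) (944 ≡ 19 (mod 37)), t ≡ 2·10 ≡ 20 (mod 37). So x ≡ 868 + 944·20 = 19748 (mod 34928).
Unique solution in [0, 34928): x = 19748.

Final answer: x ≡ 19748 (mod 34928); the representative in [0, 34928) is 19748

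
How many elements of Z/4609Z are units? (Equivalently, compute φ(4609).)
An element a ∈ Z/4609Z is a unit iff gcd(a, 4609) = 1, so the number of units is φ(4609). φ is multiplicative, with φ(p^e) = p^e − p^(e−1). Factorise 4609 = 11 · 419. Then
  φ(4609) = (11 − 1) · (419 − 1) = 10 · 418 = 4180.

Final answer: Z/4609Z has φ(4609) = 4180 units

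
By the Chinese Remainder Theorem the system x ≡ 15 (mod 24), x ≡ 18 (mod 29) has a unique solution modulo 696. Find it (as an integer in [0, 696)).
x ≡ 279 (mod 696); the representative in [0, 696) is 279

The moduli 24, 29 are pairwise coprime, so by the CRT there is a unique solution mod 24·29 = 696.
Solve by successive substitution. Start with x ≡ 15 (mod 24).
  Combine with x ≡ 18 (mod 29): write x = 15 + 24·t and require 15 + 24·t ≡ 18 (mod 29), i.e. 24·t ≡ 18 − 15 ≡ 3 (mod 29). Since 24^(−1) ≡ 23 (mod 29), t ≡ 23·3 ≡ 11 (mod 29). So x ≡ 15 + 24·11 = 279 (mod 696).
Unique solution in [0, 696): x = 279.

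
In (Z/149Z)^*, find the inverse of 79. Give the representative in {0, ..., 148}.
Apply the extended Euclidean algorithm to (149, 79), tracking rows (r, s, t) with s·149 + t·79 = r. Each division r_prev = q·r_cur + r_new produces the new row as (previous row) − q·(current row):
  row A: (149, 1, 0)   [1·149 + 0·79 = 149]
  row B: (79, 0, 1)   [0·149 + 1·79 = 79]
  149 = 1·79 + 70   → row C = row A − 1·row B = (70, 1, −1)   [check: 1·149 − 1·79 = 70]
  79 = 1·70 + 9   → row D = row B − 1·row C = (9, −1, 2)   [check: −1·149 + 2·79 = 9]
  70 = 7·9 + 7   → row E = row C − 7·row D = (7, 8, −15)   [check: 8·149 − 15·79 = 7]
  9 = 1·7 + 2   → row F = row D − 1·row E = (2, −9, 17)   [check: −9·149 + 17·79 = 2]
  7 = 3·2 + 1   → row G = row E − 3·row F = (1, 35, −66)   [check: 35·149 − 66·79 = 1]
  2 = 2·1 + 0   → remainder 0, stop. gcd = 1 (last nonzero row G).
The gcd is 1, so 79 is invertible mod 149. The last nonzero row gives 35·149 − 66·79 = 1, so t = −66. So 79^(−1) ≡ −66 ≡ 83 (mod 149). Verify: 79 · 83 = 6557 ≡ 1 (mod 149). ✓

Final answer: 79^(−1) ≡ 83 (mod 149)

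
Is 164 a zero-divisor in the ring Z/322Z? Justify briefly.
gcd(164, 322) = 2 > 1, so 164 is not a unit in Z/322Z. In Z/nZ every nonzero non-unit is a zero-divisor: explicitly, take b = 322/gcd = 161 ≠ 0 (mod 322); then 164·161 = 26404 = 82·322, i.e. 164·161 ≡ 0 (mod 322). So 164 is a zero-divisor.

Final answer: YES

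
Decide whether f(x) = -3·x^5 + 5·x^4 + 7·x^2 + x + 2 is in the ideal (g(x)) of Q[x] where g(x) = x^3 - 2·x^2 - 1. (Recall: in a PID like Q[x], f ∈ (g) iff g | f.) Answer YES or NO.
In Q[x] the ideal (g) consists of all multiples of g, so f ∈ (g) iff g | f, i.e. iff the remainder of f on division by g is 0. Divide f by g (g is monic, so eliminate the leading term of the running remainder at each step):
  leading term -3·x^5: subtract (-3·x^2)·g(x) = -3·x^5 + 6·x^4 + 3·x^2, leaving -x^4 + 4·x^2 + x + 2
  leading term -x^4: subtract (-x)·g(x) = -x^4 + 2·x^3 + x, leaving -2·x^3 + 4·x^2 + 2
  leading term -2·x^3: subtract (-2)·g(x) = -2·x^3 + 4·x^2 + 2, leaving 0
The remainder is 0, so f(x) = g(x) · h(x) with h(x) = -3·x^2 - x - 2. Hence g | f, i.e. f ∈ (g).

Final answer: YES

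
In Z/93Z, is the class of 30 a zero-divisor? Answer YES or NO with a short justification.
gcd(30, 93) = 3 > 1, so 30 is not a unit in Z/93Z. In Z/nZ every nonzero non-unit is a zero-divisor: explicitly, take b = 93/gcd = 31 ≠ 0 (mod 93); then 30·31 = 930 = 10·93, i.e. 30·31 ≡ 0 (mod 93). So 30 is a zero-divisor.

Final answer: YES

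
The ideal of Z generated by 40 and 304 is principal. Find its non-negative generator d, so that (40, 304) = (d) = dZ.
In the PID Z, (a, b) is generated by gcd(a, b). Compute gcd(304, 40) with the extended Euclidean algorithm, tracking rows (r, s, t) with s·304 + t·40 = r:
  row A: (304, 1, 0)   [1·304 + 0·40 = 304]
  row B: (40, 0, 1)   [0·304 + 1·40 = 40]
  304 = 7·40 + 24   → row C = row A − 7·row B = (24, 1, −7)   [check: 1·304 − 7·40 = 24]
  40 = 1·24 + 16   → row D = row B − 1·row C = (16, −1, 8)   [check: −1·304 + 8·40 = 16]
  24 = 1·16 + 8   → row E = row C − 1·row D = (8, 2, −15)   [check: 2·304 − 15·40 = 8]
  16 = 2·8 + 0   → remainder 0, stop. gcd = 8 (last nonzero row E).
So gcd(40, 304) = 8, with Bézout identity 2·304 − 15·40 = 8. Containment (⊇): the Bézout identity exhibits 8 as an element of (40, 304), giving (8) ⊆ (40, 304). Containment (⊆): since 8 | 40 and 8 | 304 (40 = 8·5, 304 = 8·38), every Z-linear combination of 40 and 304 is divisible by 8, so (40, 304) ⊆ (8). Therefore (40, 304) = (8), d = 8.

Final answer: (40, 304) = (8); d = 8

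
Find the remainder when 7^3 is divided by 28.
7

Use repeated squaring. Binary(3) = 11. Walk through the bits of the exponent 3 left-to-right: at each bit after the leading one, square the running value, then multiply by 7 if the bit is 1 (always reducing mod 28):
  bit 1 = 1 (leading): start with 7.
  bit 2 = 1: square 7^2 = 49 ≡ 21; bit is 1, so multiply 21·7 = 147 ≡ 7 (mod 28).
Final value: 7^3 ≡ 7 (mod 28).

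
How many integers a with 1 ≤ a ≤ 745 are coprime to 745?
592

The number of a ∈ {1, ..., 745} with gcd(a, 745) = 1 is by definition Euler's totient φ(745). φ is multiplicative, with φ(p^e) = p^e − p^(e−1). Factorise 745 = 5 · 149. Then
  φ(745) = (5 − 1) · (149 − 1) = 4 · 148 = 592.
So there are 592 such integers.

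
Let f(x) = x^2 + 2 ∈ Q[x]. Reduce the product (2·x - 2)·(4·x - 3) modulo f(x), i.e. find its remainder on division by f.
First multiply in Q[x] without reducing: a · b = 8·x^2 - 14·x + 6. Now divide by f(x) = x^2 + 2, eliminating the leading term at each step:
  leading term 8·x^2: subtract (8)·f(x) = 8·x^2 + 16, leaving -14·x - 10
The degree is now < 2, so this is the remainder. Hence a · b ≡ -14·x - 10 in Q[x]/(f).

Final answer: a · b ≡ -14·x - 10 (mod f(x))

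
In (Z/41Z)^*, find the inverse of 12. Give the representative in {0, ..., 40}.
12^(−1) ≡ 24 (mod 41)

Apply the extended Euclidean algorithm to (41, 12), tracking rows (r, s, t) with s·41 + t·12 = r. Each division r_prev = q·r_cur + r_new produces the new row as (previous row) − q·(current row):
  row A: (41, 1, 0)   [1·41 + 0·12 = 41]
  row B: (12, 0, 1)   [0·41 + 1·12 = 12]
  41 = 3·12 + 5   → row C = row A − 3·row B = (5, 1, −3)   [check: 1·41 − 3·12 = 5]
  12 = 2·5 + 2   → row D = row B − 2·row C = (2, −2, 7)   [check: −2·41 + 7·12 = 2]
  5 = 2·2 + 1   → row E = row C − 2·row D = (1, 5, −17)   [check: 5·41 − 17·12 = 1]
  2 = 2·1 + 0   → remainder 0, stop. gcd = 1 (last nonzero row E).
The gcd is 1, so 12 is invertible mod 41. The last nonzero row gives 5·41 − 17·12 = 1, so t = −17. So 12^(−1) ≡ −17 ≡ 24 (mod 41). Verify: 12 · 24 = 288 ≡ 1 (mod 41). ✓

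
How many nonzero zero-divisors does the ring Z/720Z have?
In Z/720Z each nonzero element is either a unit (gcd with 720 is 1) or a zero-divisor (gcd > 1). The number of units is φ(720): factorise 720 = 2^4 · 3^2 · 5, so φ(720) = (2^4 − 2^3) · (3^2 − 3^1) · (5 − 1) = 8 · 6 · 4 = 192. The nonzero elements number 720 − 1 = 719. Hence the nonzero zero-divisors number 719 − 192 = 527.

Final answer: Z/720Z has 527 nonzero zero-divisors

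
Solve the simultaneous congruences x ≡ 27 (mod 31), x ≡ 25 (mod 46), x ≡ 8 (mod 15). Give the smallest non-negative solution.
The moduli 31, 46, 15 are pairwise coprime, so by the CRT there is a unique solution mod 31·46·15 = 21390.
Solve by successive substitution. Start with x ≡ 27 (mod 31).
  Combine with x ≡ 25 (mod 46): write x = 27 + 31·t and require 27 + 31·t ≡ 25 (mod 46), i.e. 31·t ≡ 25 − 27 ≡ 44 (mod 46). Since 31^(−1) ≡ 3 (mod 46), t ≡ 3·44 ≡ 40 (mod 46). So x ≡ 27 + 31·40 = 1267 (mod 1426).
  Combine with x ≡ 8 (mod 15): write x = 1267 + 1426·t and require 1267 + 1426·t ≡ 8 (mod 15), i.e. 1426·t ≡ 8 − 1267 ≡ 1 (mod 15). Since 1426^(−1) ≡ 1 (mod 15) (1426 ≡ 1 (mod 15)), t ≡ 1·1 ≡ 1 (mod 15). So x ≡ 1267 + 1426·1 = 2693 (mod 21390).
Unique solution in [0, 21390): x = 2693.

Final answer: x ≡ 2693 (mod 21390); the representative in [0, 21390) is 2693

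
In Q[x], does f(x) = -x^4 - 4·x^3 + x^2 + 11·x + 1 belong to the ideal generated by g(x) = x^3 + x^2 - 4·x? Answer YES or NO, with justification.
NO

In Q[x] the ideal (g) consists of all multiples of g, so f ∈ (g) iff g | f, i.e. iff the remainder of f on division by g is 0. Divide f by g (g is monic, so eliminate the leading term of the running remainder at each step):
  leading term -x^4: subtract (-x)·g(x) = -x^4 - x^3 + 4·x^2, leaving -3·x^3 - 3·x^2 + 11·x + 1
  leading term -3·x^3: subtract (-3)·g(x) = -3·x^3 - 3·x^2 + 12·x, leaving 1 - x
The remainder r(x) = 1 - x ≠ 0 (and deg r < deg g), so g ∤ f, i.e. f ∉ (g).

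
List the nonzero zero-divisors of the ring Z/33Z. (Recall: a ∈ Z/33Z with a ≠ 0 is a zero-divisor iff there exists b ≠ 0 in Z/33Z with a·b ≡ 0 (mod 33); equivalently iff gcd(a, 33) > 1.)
An element a ∈ Z/33Z (with a ≠ 0) is a zero-divisor iff gcd(a, 33) > 1 (because a is a unit precisely when gcd(a, n) = 1, and in Z/nZ every nonzero, non-unit element is a zero-divisor). Scan a = 1, ..., 32 and keep those with gcd(a, 33) > 1:
  gcd(3, 33) = 3, gcd(6, 33) = 3, gcd(9, 33) = 3, gcd(11, 33) = 11, gcd(12, 33) = 3, gcd(15, 33) = 3, gcd(18, 33) = 3, gcd(21, 33) = 3, gcd(22, 33) = 11, gcd(24, 33) = 3, gcd(27, 33) = 3, gcd(30, 33) = 3.
All other a ∈ {1, ..., 32} have gcd(a, 33) = 1 and are units. So the nonzero zero-divisors are exactly the 12 values of a appearing in this scan.

Final answer: nonzero zero-divisors of Z/33Z = {3, 6, 9, 11, 12, 15, 18, 21, 22, 24, 27, 30}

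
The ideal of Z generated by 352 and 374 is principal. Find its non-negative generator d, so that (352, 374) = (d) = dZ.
(352, 374) = (22); d = 22

In the PID Z, (a, b) is generated by gcd(a, b). Compute gcd(374, 352) with the extended Euclidean algorithm, tracking rows (r, s, t) with s·374 + t·352 = r:
  row A: (374, 1, 0)   [1·374 + 0·352 = 374]
  row B: (352, 0, 1)   [0·374 + 1·352 = 352]
  374 = 1·352 + 22   → row C = row A − 1·row B = (22, 1, −1)   [check: 1·374 − 1·352 = 22]
  352 = 16·22 + 0   → remainder 0, stop. gcd = 22 (last nonzero row C).
So gcd(352, 374) = 22, with Bézout identity 1·374 − 1·352 = 22. Containment (⊇): the Bézout identity exhibits 22 as an element of (352, 374), giving (22) ⊆ (352, 374). Containment (⊆): since 22 | 352 and 22 | 374 (352 = 22·16, 374 = 22·17), every Z-linear combination of 352 and 374 is divisible by 22, so (352, 374) ⊆ (22). Therefore (352, 374) = (22), d = 22.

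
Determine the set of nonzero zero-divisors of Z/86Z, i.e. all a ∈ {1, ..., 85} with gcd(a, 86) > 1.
An element a ∈ Z/86Z (with a ≠ 0) is a zero-divisor iff gcd(a, 86) > 1 (because a is a unit precisely when gcd(a, n) = 1, and in Z/nZ every nonzero, non-unit element is a zero-divisor). Scan a = 1, ..., 85 and keep those with gcd(a, 86) > 1:
  gcd(2, 86) = 2, gcd(4, 86) = 2, gcd(6, 86) = 2, gcd(8, 86) = 2, gcd(10, 86) = 2, gcd(12, 86) = 2, gcd(14, 86) = 2, gcd(16, 86) = 2, gcd(18, 86) = 2, gcd(20, 86) = 2, gcd(22, 86) = 2, gcd(24, 86) = 2, gcd(26, 86) = 2, gcd(28, 86) = 2, gcd(30, 86) = 2, gcd(32, 86) = 2, gcd(34, 86) = 2, gcd(36, 86) = 2, gcd(38, 86) = 2, gcd(40, 86) = 2, gcd(42, 86) = 2, gcd(43, 86) = 43, gcd(44, 86) = 2, gcd(46, 86) = 2, gcd(48, 86) = 2, gcd(50, 86) = 2, gcd(52, 86) = 2, gcd(54, 86) = 2, gcd(56, 86) = 2, gcd(58, 86) = 2, gcd(60, 86) = 2, gcd(62, 86) = 2, gcd(64, 86) = 2, gcd(66, 86) = 2, gcd(68, 86) = 2, gcd(70, 86) = 2, gcd(72, 86) = 2, gcd(74, 86) = 2, gcd(76, 86) = 2, gcd(78, 86) = 2, gcd(80, 86) = 2, gcd(82, 86) = 2, gcd(84, 86) = 2.
All other a ∈ {1, ..., 85} have gcd(a, 86) = 1 and are units. So the nonzero zero-divisors are exactly the 43 values of a appearing in this scan.

Final answer: nonzero zero-divisors of Z/86Z = {2, 4, 6, 8, 10, 12, 14, 16, 18, 20, 22, 24, 26, 28, 30, 32, 34, 36, 38, 40, 42, 43, 44, 46, 48, 50, 52, 54, 56, 58, 60, 62, 64, 66, 68, 70, 72, 74, 76, 78, 80, 82, 84}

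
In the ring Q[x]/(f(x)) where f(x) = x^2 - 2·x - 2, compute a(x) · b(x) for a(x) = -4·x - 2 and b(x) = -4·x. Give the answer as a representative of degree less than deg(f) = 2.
First multiply in Q[x] without reducing: a · b = 16·x^2 + 8·x. Now divide by f(x) = x^2 - 2·x - 2, eliminating the leading term at each step:
  leading term 16·x^2: subtract (16)·f(x) = 16·x^2 - 32·x - 32, leaving 40·x + 32
The degree is now < 2, so this is the remainder. Hence a · b ≡ 40·x + 32 in Q[x]/(f).

Final answer: a · b ≡ 40·x + 32 (mod f(x))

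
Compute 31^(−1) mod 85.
31^(−1) ≡ 11 (mod 85)

Apply the extended Euclidean algorithm to (85, 31), tracking rows (r, s, t) with s·85 + t·31 = r. Each division r_prev = q·r_cur + r_new produces the new row as (previous row) − q·(current row):
  row A: (85, 1, 0)   [1·85 + 0·31 = 85]
  row B: (31, 0, 1)   [0·85 + 1·31 = 31]
  85 = 2·31 + 23   → row C = row A − 2·row B = (23, 1, −2)   [check: 1·85 − 2·31 = 23]
  31 = 1·23 + 8   → row D = row B − 1·row C = (8, −1, 3)   [check: −1·85 + 3·31 = 8]
  23 = 2·8 + 7   → row E = row C − 2·row D = (7, 3, −8)   [check: 3·85 − 8·31 = 7]
  8 = 1·7 + 1   → row F = row D − 1·row E = (1, −4, 11)   [check: −4·85 + 11·31 = 1]
  7 = 7·1 + 0   → remainder 0, stop. gcd = 1 (last nonzero row F).
The gcd is 1, so 31 is invertible mod 85. The last nonzero row gives −4·85 + 11·31 = 1, so t = 11. So 31^(−1) ≡ 11 (mod 85). Verify: 31 · 11 = 341 ≡ 1 (mod 85). ✓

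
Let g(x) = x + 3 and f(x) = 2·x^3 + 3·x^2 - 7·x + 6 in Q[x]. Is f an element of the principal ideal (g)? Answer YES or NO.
In Q[x] the ideal (g) consists of all multiples of g, so f ∈ (g) iff g | f, i.e. iff the remainder of f on division by g is 0. Divide f by g (g is monic, so eliminate the leading term of the running remainder at each step):
  leading term 2·x^3: subtract (2·x^2)·g(x) = 2·x^3 + 6·x^2, leaving -3·x^2 - 7·x + 6
  leading term -3·x^2: subtract (-3·x)·g(x) = -3·x^2 - 9·x, leaving 2·x + 6
  leading term 2·x: subtract (2)·g(x) = 2·x + 6, leaving 0
The remainder is 0, so f(x) = g(x) · h(x) with h(x) = 2·x^2 - 3·x + 2. Hence g | f, i.e. f ∈ (g).

Final answer: YES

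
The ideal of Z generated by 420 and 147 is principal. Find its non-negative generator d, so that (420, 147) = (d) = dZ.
(420, 147) = (21); d = 21

In the PID Z, (a, b) is generated by gcd(a, b). Compute gcd(420, 147) with the extended Euclidean algorithm, tracking rows (r, s, t) with s·420 + t·147 = r:
  row A: (420, 1, 0)   [1·420 + 0·147 = 420]
  row B: (147, 0, 1)   [0·420 + 1·147 = 147]
  420 = 2·147 + 126   → row C = row A − 2·row B = (126, 1, −2)   [check: 1·420 − 2·147 = 126]
  147 = 1·126 + 21   → row D = row B − 1·row C = (21, −1, 3)   [check: −1·420 + 3·147 = 21]
  126 = 6·21 + 0   → remainder 0, stop. gcd = 21 (last nonzero row D).
So gcd(420, 147) = 21, with Bézout identity −1·420 + 3·147 = 21. Containment (⊇): the Bézout identity exhibits 21 as an element of (420, 147), giving (21) ⊆ (420, 147). Containment (⊆): since 21 | 420 and 21 | 147 (420 = 21·20, 147 = 21·7), every Z-linear combination of 420 and 147 is divisible by 21, so (420, 147) ⊆ (21). Therefore (420, 147) = (21), d = 21.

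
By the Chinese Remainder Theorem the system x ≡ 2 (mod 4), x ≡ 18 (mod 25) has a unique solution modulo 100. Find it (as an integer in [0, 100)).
The moduli 4, 25 are pairwise coprime, so by the CRT there is a unique solution mod 4·25 = 100.
Solve by successive substitution. Start with x ≡ 2 (mod 4).
  Combine with x ≡ 18 (mod 25): write x = 2 + 4·t and require 2 + 4·t ≡ 18 (mod 25), i.e. 4·t ≡ 18 − 2 ≡ 16 (mod 25). Since 4^(−1) ≡ 19 (mod 25), t ≡ 19·16 ≡ 4 (mod 25). So x ≡ 2 + 4·4 = 18 (mod 100).
Unique solution in [0, 100): x = 18.

Final answer: x ≡ 18 (mod 100); the representative in [0, 100) is 18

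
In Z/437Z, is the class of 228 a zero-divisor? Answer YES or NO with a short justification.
YES

gcd(228, 437) = 19 > 1, so 228 is not a unit in Z/437Z. In Z/nZ every nonzero non-unit is a zero-divisor: explicitly, take b = 437/gcd = 23 ≠ 0 (mod 437); then 228·23 = 5244 = 12·437, i.e. 228·23 ≡ 0 (mod 437). So 228 is a zero-divisor.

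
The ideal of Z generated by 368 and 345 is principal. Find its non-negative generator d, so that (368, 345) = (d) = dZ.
In the PID Z, (a, b) is generated by gcd(a, b). Compute gcd(368, 345) with the extended Euclidean algorithm, tracking rows (r, s, t) with s·368 + t·345 = r:
  row A: (368, 1, 0)   [1·368 + 0·345 = 368]
  row B: (345, 0, 1)   [0·368 + 1·345 = 345]
  368 = 1·345 + 23   → row C = row A − 1·row B = (23, 1, −1)   [check: 1·368 − 1·345 = 23]
  345 = 15·23 + 0   → remainder 0, stop. gcd = 23 (last nonzero row C).
So gcd(368, 345) = 23, with Bézout identity 1·368 − 1·345 = 23. Containment (⊇): the Bézout identity exhibits 23 as an element of (368, 345), giving (23) ⊆ (368, 345). Containment (⊆): since 23 | 368 and 23 | 345 (368 = 23·16, 345 = 23·15), every Z-linear combination of 368 and 345 is divisible by 23, so (368, 345) ⊆ (23). Therefore (368, 345) = (23), d = 23.

Final answer: (368, 345) = (23); d = 23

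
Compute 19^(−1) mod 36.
19^(−1) ≡ 19 (mod 36)

Apply the extended Euclidean algorithm to (36, 19), tracking rows (r, s, t) with s·36 + t·19 = r. Each division r_prev = q·r_cur + r_new produces the new row as (previous row) − q·(current row):
  row A: (36, 1, 0)   [1·36 + 0·19 = 36]
  row B: (19, 0, 1)   [0·36 + 1·19 = 19]
  36 = 1·19 + 17   → row C = row A − 1·row B = (17, 1, −1)   [check: 1·36 − 1·19 = 17]
  19 = 1·17 + 2   → row D = row B − 1·row C = (2, −1, 2)   [check: −1·36 + 2·19 = 2]
  17 = 8·2 + 1   → row E = row C − 8·row D = (1, 9, −17)   [check: 9·36 − 17·19 = 1]
  2 = 2·1 + 0   → remainder 0, stop. gcd = 1 (last nonzero row E).
The gcd is 1, so 19 is invertible mod 36. The last nonzero row gives 9·36 − 17·19 = 1, so t = −17. So 19^(−1) ≡ −17 ≡ 19 (mod 36). Verify: 19 · 19 = 361 ≡ 1 (mod 36). ✓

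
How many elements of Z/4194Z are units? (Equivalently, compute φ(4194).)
An element a ∈ Z/4194Z is a unit iff gcd(a, 4194) = 1, so the number of units is φ(4194). φ is multiplicative, with φ(p^e) = p^e − p^(e−1). Factorise 4194 = 2 · 3^2 · 233. Then
  φ(4194) = (2 − 1) · (3^2 − 3^1) · (233 − 1) = 1 · 6 · 232 = 1392.

Final answer: Z/4194Z has φ(4194) = 1392 units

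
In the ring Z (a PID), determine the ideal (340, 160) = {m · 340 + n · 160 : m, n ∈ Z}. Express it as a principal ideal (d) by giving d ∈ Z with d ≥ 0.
In the PID Z, (a, b) is generated by gcd(a, b). Compute gcd(340, 160) with the extended Euclidean algorithm, tracking rows (r, s, t) with s·340 + t·160 = r:
  row A: (340, 1, 0)   [1·340 + 0·160 = 340]
  row B: (160, 0, 1)   [0·340 + 1·160 = 160]
  340 = 2·160 + 20   → row C = row A − 2·row B = (20, 1, −2)   [check: 1·340 − 2·160 = 20]
  160 = 8·20 + 0   → remainder 0, stop. gcd = 20 (last nonzero row C).
So gcd(340, 160) = 20, with Bézout identity 1·340 − 2·160 = 20. Containment (⊇): the Bézout identity exhibits 20 as an element of (340, 160), giving (20) ⊆ (340, 160). Containment (⊆): since 20 | 340 and 20 | 160 (340 = 20·17, 160 = 20·8), every Z-linear combination of 340 and 160 is divisible by 20, so (340, 160) ⊆ (20). Therefore (340, 160) = (20), d = 20.

Final answer: (340, 160) = (20); d = 20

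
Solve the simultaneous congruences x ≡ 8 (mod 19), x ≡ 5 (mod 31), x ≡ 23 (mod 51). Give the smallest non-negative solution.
The moduli 19, 31, 51 are pairwise coprime, so by the CRT there is a unique solution mod 19·31·51 = 30039.
Solve by successive substitution. Start with x ≡ 8 (mod 19).
  Combine with x ≡ 5 (mod 31): write x = 8 + 19·t and require 8 + 19·t ≡ 5 (mod 31), i.e. 19·t ≡ 5 − 8 ≡ 28 (mod 31). Since 19^(−1) ≡ 18 (mod 31), t ≡ 18·28 ≡ 8 (mod 31). So x ≡ 8 + 19·8 = 160 (mod 589).
  Combine with x ≡ 23 (mod 51): write x = 160 + 589·t and require 160 + 589·t ≡ 23 (mod 51), i.e. 589·t ≡ 23 − 160 ≡ 16 (mod 51). Since 589^(−1) ≡ 31 (mod 51) (589 ≡ 28 (mod 51)), t ≡ 31·16 ≡ 37 (mod 51). So x ≡ 160 + 589·37 = 21953 (mod 30039).
Unique solution in [0, 30039): x = 21953.

Final answer: x ≡ 21953 (mod 30039); the representative in [0, 30039) is 21953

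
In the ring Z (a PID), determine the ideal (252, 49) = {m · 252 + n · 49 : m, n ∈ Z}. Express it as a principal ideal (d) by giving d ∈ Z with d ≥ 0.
In the PID Z, (a, b) is generated by gcd(a, b). Compute gcd(252, 49) with the extended Euclidean algorithm, tracking rows (r, s, t) with s·252 + t·49 = r:
  row A: (252, 1, 0)   [1·252 + 0·49 = 252]
  row B: (49, 0, 1)   [0·252 + 1·49 = 49]
  252 = 5·49 + 7   → row C = row A − 5·row B = (7, 1, −5)   [check: 1·252 − 5·49 = 7]
  49 = 7·7 + 0   → remainder 0, stop. gcd = 7 (last nonzero row C).
So gcd(252, 49) = 7, with Bézout identity 1·252 − 5·49 = 7. Containment (⊇): the Bézout identity exhibits 7 as an element of (252, 49), giving (7) ⊆ (252, 49). Containment (⊆): since 7 | 252 and 7 | 49 (252 = 7·36, 49 = 7·7), every Z-linear combination of 252 and 49 is divisible by 7, so (252, 49) ⊆ (7). Therefore (252, 49) = (7), d = 7.

Final answer: (252, 49) = (7); d = 7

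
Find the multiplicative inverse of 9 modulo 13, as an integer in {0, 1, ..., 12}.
Apply the extended Euclidean algorithm to (13, 9), tracking rows (r, s, t) with s·13 + t·9 = r. Each division r_prev = q·r_cur + r_new produces the new row as (previous row) − q·(current row):
  row A: (13, 1, 0)   [1·13 + 0·9 = 13]
  row B: (9, 0, 1)   [0·13 + 1·9 = 9]
  13 = 1·9 + 4   → row C = row A − 1·row B = (4, 1, −1)   [check: 1·13 − 1·9 = 4]
  9 = 2·4 + 1   → row D = row B − 2·row C = (1, −2, 3)   [check: −2·13 + 3·9 = 1]
  4 = 4·1 + 0   → remainder 0, stop. gcd = 1 (last nonzero row D).
The gcd is 1, so 9 is invertible mod 13. The last nonzero row gives −2·13 + 3·9 = 1, so t = 3. So 9^(−1) ≡ 3 (mod 13). Verify: 9 · 3 = 27 ≡ 1 (mod 13). ✓

Final answer: 9^(−1) ≡ 3 (mod 13)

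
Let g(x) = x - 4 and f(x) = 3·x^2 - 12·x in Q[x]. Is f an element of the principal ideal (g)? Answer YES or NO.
YES

In Q[x] the ideal (g) consists of all multiples of g, so f ∈ (g) iff g | f, i.e. iff the remainder of f on division by g is 0. Divide f by g (g is monic, so eliminate the leading term of the running remainder at each step):
  leading term 3·x^2: subtract (3·x)·g(x) = 3·x^2 - 12·x, leaving 0
The remainder is 0, so f(x) = g(x) · h(x) with h(x) = 3·x. Hence g | f, i.e. f ∈ (g).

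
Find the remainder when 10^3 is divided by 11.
Use repeated squaring. Binary(3) = 11. Walk through the bits of the exponent 3 left-to-right: at each bit after the leading one, square the running value, then multiply by 10 if the bit is 1 (always reducing mod 11):
  bit 1 = 1 (leading): start with 10.
  bit 2 = 1: square 10^2 = 100 ≡ 1; bit is 1, so multiply 1·10 = 10 (mod 11).
Final value: 10^3 ≡ 10 (mod 11).

Final answer: 10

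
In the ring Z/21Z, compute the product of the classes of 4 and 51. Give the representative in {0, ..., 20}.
15

Reduce the factors first: 51 ≡ 9 (mod 21), so 4 · 51 ≡ 4 · 9 (mod 21). 4 · 9 = 36. Dividing by 21: 36 = 1·21 + 15. So (4 · 51) mod 21 = 15.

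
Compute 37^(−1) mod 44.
37^(−1) ≡ 25 (mod 44)

Apply the extended Euclidean algorithm to (44, 37), tracking rows (r, s, t) with s·44 + t·37 = r. Each division r_prev = q·r_cur + r_new produces the new row as (previous row) − q·(current row):
  row A: (44, 1, 0)   [1·44 + 0·37 = 44]
  row B: (37, 0, 1)   [0·44 + 1·37 = 37]
  44 = 1·37 + 7   → row C = row A − 1·row B = (7, 1, −1)   [check: 1·44 − 1·37 = 7]
  37 = 5·7 + 2   → row D = row B − 5·row C = (2, −5, 6)   [check: −5·44 + 6·37 = 2]
  7 = 3·2 + 1   → row E = row C − 3·row D = (1, 16, −19)   [check: 16·44 − 19·37 = 1]
  2 = 2·1 + 0   → remainder 0, stop. gcd = 1 (last nonzero row E).
The gcd is 1, so 37 is invertible mod 44. The last nonzero row gives 16·44 − 19·37 = 1, so t = −19. So 37^(−1) ≡ −19 ≡ 25 (mod 44). Verify: 37 · 25 = 925 ≡ 1 (mod 44). ✓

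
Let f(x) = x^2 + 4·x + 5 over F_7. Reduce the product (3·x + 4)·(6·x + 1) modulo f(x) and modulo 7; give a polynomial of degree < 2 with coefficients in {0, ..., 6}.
Multiply as integer polynomials: a · b = 18·x^2 + 27·x + 4. Reducing coefficients mod 7: a · b ≡ 4·x^2 + 6·x + 4. Now divide by f(x) = x^2 + 4·x + 5 in F_7[x], eliminating the leading term at each step:
  leading term 4·x^2: subtract (4)·f(x) = 4·x^2 + 2·x + 6, leaving 4·x + 5 (coefficients mod 7)
The degree is now < 2, so this is the remainder. Hence a · b ≡ 4·x + 5 in F_7[x]/(f).

Final answer: a · b ≡ 4·x + 5 (mod f(x))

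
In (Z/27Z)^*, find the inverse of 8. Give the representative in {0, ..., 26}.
Apply the extended Euclidean algorithm to (27, 8), tracking rows (r, s, t) with s·27 + t·8 = r. Each division r_prev = q·r_cur + r_new produces the new row as (previous row) − q·(current row):
  row A: (27, 1, 0)   [1·27 + 0·8 = 27]
  row B: (8, 0, 1)   [0·27 + 1·8 = 8]
  27 = 3·8 + 3   → row C = row A − 3·row B = (3, 1, −3)   [check: 1·27 − 3·8 = 3]
  8 = 2·3 + 2   → row D = row B − 2·row C = (2, −2, 7)   [check: −2·27 + 7·8 = 2]
  3 = 1·2 + 1   → row E = row C − 1·row D = (1, 3, −10)   [check: 3·27 − 10·8 = 1]
  2 = 2·1 + 0   → remainder 0, stop. gcd = 1 (last nonzero row E).
The gcd is 1, so 8 is invertible mod 27. The last nonzero row gives 3·27 − 10·8 = 1, so t = −10. So 8^(−1) ≡ −10 ≡ 17 (mod 27). Verify: 8 · 17 = 136 ≡ 1 (mod 27). ✓

Final answer: 8^(−1) ≡ 17 (mod 27)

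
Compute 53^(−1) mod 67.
53^(−1) ≡ 43 (mod 67)

Apply the extended Euclidean algorithm to (67, 53), tracking rows (r, s, t) with s·67 + t·53 = r. Each division r_prev = q·r_cur + r_new produces the new row as (previous row) − q·(current row):
  row A: (67, 1, 0)   [1·67 + 0·53 = 67]
  row B: (53, 0, 1)   [0·67 + 1·53 = 53]
  67 = 1·53 + 14   → row C = row A − 1·row B = (14, 1, −1)   [check: 1·67 − 1·53 = 14]
  53 = 3·14 + 11   → row D = row B − 3·row C = (11, −3, 4)   [check: −3·67 + 4·53 = 11]
  14 = 1·11 + 3   → row E = row C − 1·row D = (3, 4, −5)   [check: 4·67 − 5·53 = 3]
  11 = 3·3 + 2   → row F = row D − 3·row E = (2, −15, 19)   [check: −15·67 + 19·53 = 2]
  3 = 1·2 + 1   → row G = row E − 1·row F = (1, 19, −24)   [check: 19·67 − 24·53 = 1]
  2 = 2·1 + 0   → remainder 0, stop. gcd = 1 (last nonzero row G).
The gcd is 1, so 53 is invertible mod 67. The last nonzero row gives 19·67 − 24·53 = 1, so t = −24. So 53^(−1) ≡ −24 ≡ 43 (mod 67). Verify: 53 · 43 = 2279 ≡ 1 (mod 67). ✓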